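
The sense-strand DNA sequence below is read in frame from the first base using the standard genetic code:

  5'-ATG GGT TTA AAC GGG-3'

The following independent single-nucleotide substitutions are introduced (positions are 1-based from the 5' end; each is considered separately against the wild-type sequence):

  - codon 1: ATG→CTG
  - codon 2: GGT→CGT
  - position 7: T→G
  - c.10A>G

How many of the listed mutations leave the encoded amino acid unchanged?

Codon 1: ATG (Met) → CTG (Leu) — missense.
Codon 2: GGT (Gly) → CGT (Arg) — missense.
Codon 3: TTA (Leu) → GTA (Val) — missense.
Codon 4: AAC (Asn) → GAC (Asp) — missense.
Synonymous: 0 of 4.

0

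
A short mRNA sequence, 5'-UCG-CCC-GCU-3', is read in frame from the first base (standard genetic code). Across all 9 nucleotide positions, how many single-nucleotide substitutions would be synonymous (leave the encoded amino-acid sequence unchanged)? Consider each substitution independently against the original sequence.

Codon 1 (UCG, Ser): 3 synonymous substitutions.
Codon 2 (CCC, Pro): 3 synonymous substitutions.
Codon 3 (GCU, Ala): 3 synonymous substitutions.
Total: 3 + 3 + 3 = 9.

9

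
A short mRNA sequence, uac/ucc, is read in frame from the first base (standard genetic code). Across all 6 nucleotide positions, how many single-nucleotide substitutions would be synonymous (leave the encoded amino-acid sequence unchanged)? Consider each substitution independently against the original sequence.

Codon 1 (UAC, Tyr): 1 synonymous substitution.
Codon 2 (UCC, Ser): 3 synonymous substitutions.
Total: 1 + 3 = 4.

4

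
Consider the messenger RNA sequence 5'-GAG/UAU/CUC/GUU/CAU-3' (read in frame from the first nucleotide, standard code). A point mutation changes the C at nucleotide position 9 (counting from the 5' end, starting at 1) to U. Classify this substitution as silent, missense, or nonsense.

silent

Position 9 falls in codon 3: CUC → Leu.
After the substitution the codon is CUU → Leu.
Both encode Leu, so the change is synonymous.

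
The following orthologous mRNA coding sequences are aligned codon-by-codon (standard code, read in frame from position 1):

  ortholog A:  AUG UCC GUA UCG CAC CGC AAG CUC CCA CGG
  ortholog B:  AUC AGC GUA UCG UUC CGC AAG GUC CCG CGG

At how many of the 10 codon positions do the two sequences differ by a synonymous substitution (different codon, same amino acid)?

Codon 1: AUG Met / AUC Ile — nonsynonymous.
Codon 2: UCC Ser / AGC Ser — synonymous.
Codon 3: GUA Val / GUA Val — identical.
Codon 4: UCG Ser / UCG Ser — identical.
Codon 5: CAC His / UUC Phe — nonsynonymous.
Codon 6: CGC Arg / CGC Arg — identical.
Codon 7: AAG Lys / AAG Lys — identical.
Codon 8: CUC Leu / GUC Val — nonsynonymous.
Codon 9: CCA Pro / CCG Pro — synonymous.
Codon 10: CGG Arg / CGG Arg — identical.
Synonymous differences: 2.

2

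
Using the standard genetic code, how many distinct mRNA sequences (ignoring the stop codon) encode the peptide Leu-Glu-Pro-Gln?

96

Leu: 6 codons.
Glu: 2 codons.
Pro: 4 codons.
Gln: 2 codons.
6 × 2 × 4 × 2 = 96.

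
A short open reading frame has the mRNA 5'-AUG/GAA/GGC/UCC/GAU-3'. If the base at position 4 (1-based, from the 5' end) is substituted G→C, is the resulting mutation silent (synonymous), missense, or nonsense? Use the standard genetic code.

Position 4 falls in codon 2: GAA → Glu.
After the substitution the codon is CAA → Gln.
Glu ≠ Gln, so this is a missense mutation.

missense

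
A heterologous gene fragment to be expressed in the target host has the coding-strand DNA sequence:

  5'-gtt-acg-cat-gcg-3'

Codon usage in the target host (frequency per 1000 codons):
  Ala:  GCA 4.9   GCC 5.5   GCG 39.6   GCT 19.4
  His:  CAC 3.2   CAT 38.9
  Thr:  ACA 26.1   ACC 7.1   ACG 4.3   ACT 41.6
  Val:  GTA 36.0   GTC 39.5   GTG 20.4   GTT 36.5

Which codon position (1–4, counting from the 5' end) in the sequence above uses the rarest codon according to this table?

Codon 1 GTT (Val): 36.5 per 1000.
Codon 2 ACG (Thr): 4.3 per 1000.
Codon 3 CAT (His): 38.9 per 1000.
Codon 4 GCG (Ala): 39.6 per 1000.
Lowest frequency is 4.3 at codon 2.

2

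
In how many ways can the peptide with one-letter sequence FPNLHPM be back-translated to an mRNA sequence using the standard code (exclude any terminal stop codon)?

768

Phe: 2 codons.
Pro: 4 codons.
Asn: 2 codons.
Leu: 6 codons.
His: 2 codons.
Pro: 4 codons.
Met: 1 codon.
2 × 4 × 2 × 6 × 2 × 4 × 1 = 768.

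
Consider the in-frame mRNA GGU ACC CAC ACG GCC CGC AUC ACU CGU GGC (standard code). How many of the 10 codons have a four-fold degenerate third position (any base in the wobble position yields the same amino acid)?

8

Codon 1 GGU (Gly): third position 4-fold.
Codon 2 ACC (Thr): third position 4-fold.
Codon 3 CAC (His): third position 2-fold.
Codon 4 ACG (Thr): third position 4-fold.
Codon 5 GCC (Ala): third position 4-fold.
Codon 6 CGC (Arg): third position 4-fold.
Codon 7 AUC (Ile): third position 3-fold.
Codon 8 ACU (Thr): third position 4-fold.
Codon 9 CGU (Arg): third position 4-fold.
Codon 10 GGC (Gly): third position 4-fold.
Four-fold degenerate third positions: 8.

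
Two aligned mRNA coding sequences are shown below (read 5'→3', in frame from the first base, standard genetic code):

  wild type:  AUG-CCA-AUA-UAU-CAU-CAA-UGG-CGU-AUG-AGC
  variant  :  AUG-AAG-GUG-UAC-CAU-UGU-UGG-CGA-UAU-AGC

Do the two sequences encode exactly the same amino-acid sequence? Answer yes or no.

no

Codon 1: AUG Met / AUG Met — identical.
Codon 2: CCA Pro / AAG Lys — nonsynonymous.
Codon 3: AUA Ile / GUG Val — nonsynonymous.
Codon 4: UAU Tyr / UAC Tyr — synonymous.
Codon 5: CAU His / CAU His — identical.
Codon 6: CAA Gln / UGU Cys — nonsynonymous.
Codon 7: UGG Trp / UGG Trp — identical.
Codon 8: CGU Arg / CGA Arg — synonymous.
Codon 9: AUG Met / UAU Tyr — nonsynonymous.
Codon 10: AGC Ser / AGC Ser — identical.
Nonsynonymous differences: 4 → different protein.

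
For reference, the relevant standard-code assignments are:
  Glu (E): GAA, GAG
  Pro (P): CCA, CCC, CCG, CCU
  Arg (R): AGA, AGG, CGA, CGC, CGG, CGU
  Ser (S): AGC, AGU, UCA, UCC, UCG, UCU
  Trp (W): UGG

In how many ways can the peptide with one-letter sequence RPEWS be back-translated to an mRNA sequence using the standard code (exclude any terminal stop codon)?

288

Arg: 6 codons.
Pro: 4 codons.
Glu: 2 codons.
Trp: 1 codon.
Ser: 6 codons.
6 × 4 × 2 × 1 × 6 = 288.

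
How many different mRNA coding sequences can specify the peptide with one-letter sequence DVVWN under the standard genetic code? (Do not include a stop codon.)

64

Asp: 2 codons.
Val: 4 codons.
Val: 4 codons.
Trp: 1 codon.
Asn: 2 codons.
2 × 4 × 4 × 1 × 2 = 64.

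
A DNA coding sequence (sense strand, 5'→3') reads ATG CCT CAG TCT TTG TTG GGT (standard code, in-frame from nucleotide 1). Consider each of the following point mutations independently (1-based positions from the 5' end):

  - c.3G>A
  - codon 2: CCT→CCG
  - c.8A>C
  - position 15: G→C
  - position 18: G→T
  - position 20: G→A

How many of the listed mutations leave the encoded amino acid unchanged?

1

Codon 1: ATG (Met) → ATA (Ile) — missense.
Codon 2: CCT (Pro) → CCG (Pro) — synonymous.
Codon 3: CAG (Gln) → CCG (Pro) — missense.
Codon 5: TTG (Leu) → TTC (Phe) — missense.
Codon 6: TTG (Leu) → TTT (Phe) — missense.
Codon 7: GGT (Gly) → GAT (Asp) — missense.
Synonymous: 1 of 6.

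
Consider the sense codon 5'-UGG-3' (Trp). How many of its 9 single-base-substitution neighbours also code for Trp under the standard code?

Position 1: none → 0 synonymous.
Position 2: none → 0 synonymous.
Position 3: none → 0 synonymous.
Total: 0 + 0 + 0 = 0.

0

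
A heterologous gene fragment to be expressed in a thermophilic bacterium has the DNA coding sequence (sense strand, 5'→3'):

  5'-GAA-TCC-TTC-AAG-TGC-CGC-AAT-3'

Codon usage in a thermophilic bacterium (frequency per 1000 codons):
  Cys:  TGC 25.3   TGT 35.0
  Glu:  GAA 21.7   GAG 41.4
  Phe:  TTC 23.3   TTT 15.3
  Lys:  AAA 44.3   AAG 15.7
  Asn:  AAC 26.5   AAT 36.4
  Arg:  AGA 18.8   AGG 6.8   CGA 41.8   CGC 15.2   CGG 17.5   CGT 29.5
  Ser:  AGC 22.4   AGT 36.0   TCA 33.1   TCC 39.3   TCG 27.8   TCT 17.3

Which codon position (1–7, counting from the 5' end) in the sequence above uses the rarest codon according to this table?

6

Codon 1 GAA (Glu): 21.7 per 1000.
Codon 2 TCC (Ser): 39.3 per 1000.
Codon 3 TTC (Phe): 23.3 per 1000.
Codon 4 AAG (Lys): 15.7 per 1000.
Codon 5 TGC (Cys): 25.3 per 1000.
Codon 6 CGC (Arg): 15.2 per 1000.
Codon 7 AAT (Asn): 36.4 per 1000.
Lowest frequency is 15.2 at codon 6.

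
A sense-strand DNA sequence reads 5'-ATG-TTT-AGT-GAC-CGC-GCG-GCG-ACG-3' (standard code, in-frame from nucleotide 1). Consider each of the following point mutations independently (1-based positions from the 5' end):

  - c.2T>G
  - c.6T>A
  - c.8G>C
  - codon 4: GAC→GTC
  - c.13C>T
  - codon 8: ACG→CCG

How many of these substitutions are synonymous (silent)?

0

Codon 1: ATG (Met) → AGG (Arg) — missense.
Codon 2: TTT (Phe) → TTA (Leu) — missense.
Codon 3: AGT (Ser) → ACT (Thr) — missense.
Codon 4: GAC (Asp) → GTC (Val) — missense.
Codon 5: CGC (Arg) → TGC (Cys) — missense.
Codon 8: ACG (Thr) → CCG (Pro) — missense.
Synonymous: 0 of 6.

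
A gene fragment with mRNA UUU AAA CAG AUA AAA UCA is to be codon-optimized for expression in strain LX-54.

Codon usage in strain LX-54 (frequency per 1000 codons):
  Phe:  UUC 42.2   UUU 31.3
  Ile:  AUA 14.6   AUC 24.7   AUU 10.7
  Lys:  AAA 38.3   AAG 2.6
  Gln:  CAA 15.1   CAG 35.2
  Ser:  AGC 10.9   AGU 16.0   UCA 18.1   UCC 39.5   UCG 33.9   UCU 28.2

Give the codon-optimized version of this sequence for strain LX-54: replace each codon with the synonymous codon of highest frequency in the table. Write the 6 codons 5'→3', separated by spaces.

UUC AAA CAG AUC AAA UCC

Codon 1 (Phe): best is UUC at 42.2.
Codon 2 (Lys): best is AAA at 38.3.
Codon 3 (Gln): best is CAG at 35.2.
Codon 4 (Ile): best is AUC at 24.7.
Codon 5 (Lys): best is AAA at 38.3.
Codon 6 (Ser): best is UCC at 39.5.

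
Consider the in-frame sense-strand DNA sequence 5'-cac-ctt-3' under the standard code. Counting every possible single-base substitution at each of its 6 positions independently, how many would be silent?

Codon 1 (CAC, His): 1 synonymous substitution.
Codon 2 (CTT, Leu): 3 synonymous substitutions.
Total: 1 + 3 = 4.

4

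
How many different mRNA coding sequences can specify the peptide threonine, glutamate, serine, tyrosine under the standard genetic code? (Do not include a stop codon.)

Thr: 4 codons.
Glu: 2 codons.
Ser: 6 codons.
Tyr: 2 codons.
4 × 2 × 6 × 2 = 96.

96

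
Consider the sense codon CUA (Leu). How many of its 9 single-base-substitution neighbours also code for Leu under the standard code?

4

Position 1: UUA → 1 synonymous.
Position 2: none → 0 synonymous.
Position 3: CUU, CUC, CUG → 3 synonymous.
Total: 1 + 0 + 3 = 4.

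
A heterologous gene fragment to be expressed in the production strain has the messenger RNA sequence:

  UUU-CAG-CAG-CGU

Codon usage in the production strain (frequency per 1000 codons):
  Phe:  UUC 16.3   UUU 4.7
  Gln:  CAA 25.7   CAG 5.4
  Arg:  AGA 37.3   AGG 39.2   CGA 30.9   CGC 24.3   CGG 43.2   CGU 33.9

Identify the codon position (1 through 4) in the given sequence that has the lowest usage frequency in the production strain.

1

Codon 1 UUU (Phe): 4.7 per 1000.
Codon 2 CAG (Gln): 5.4 per 1000.
Codon 3 CAG (Gln): 5.4 per 1000.
Codon 4 CGU (Arg): 33.9 per 1000.
Lowest frequency is 4.7 at codon 1.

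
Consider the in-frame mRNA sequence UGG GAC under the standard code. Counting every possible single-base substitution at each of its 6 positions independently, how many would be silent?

1

Codon 1 (UGG, Trp): 0 synonymous substitutions.
Codon 2 (GAC, Asp): 1 synonymous substitution.
Total: 0 + 1 = 1.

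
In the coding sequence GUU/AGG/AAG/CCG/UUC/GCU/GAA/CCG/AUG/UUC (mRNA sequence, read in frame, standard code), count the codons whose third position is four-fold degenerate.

4

Codon 1 GUU (Val): third position 4-fold.
Codon 2 AGG (Arg): third position 2-fold.
Codon 3 AAG (Lys): third position 2-fold.
Codon 4 CCG (Pro): third position 4-fold.
Codon 5 UUC (Phe): third position 2-fold.
Codon 6 GCU (Ala): third position 4-fold.
Codon 7 GAA (Glu): third position 2-fold.
Codon 8 CCG (Pro): third position 4-fold.
Codon 9 AUG (Met): third position 1-fold.
Codon 10 UUC (Phe): third position 2-fold.
Four-fold degenerate third positions: 4.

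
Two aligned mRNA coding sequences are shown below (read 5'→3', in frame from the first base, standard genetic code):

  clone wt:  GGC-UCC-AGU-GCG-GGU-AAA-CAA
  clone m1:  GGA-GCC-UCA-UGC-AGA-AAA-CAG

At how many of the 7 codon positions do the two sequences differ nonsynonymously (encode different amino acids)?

3

Codon 1: GGC Gly / GGA Gly — synonymous.
Codon 2: UCC Ser / GCC Ala — nonsynonymous.
Codon 3: AGU Ser / UCA Ser — synonymous.
Codon 4: GCG Ala / UGC Cys — nonsynonymous.
Codon 5: GGU Gly / AGA Arg — nonsynonymous.
Codon 6: AAA Lys / AAA Lys — identical.
Codon 7: CAA Gln / CAG Gln — synonymous.
Nonsynonymous differences: 3.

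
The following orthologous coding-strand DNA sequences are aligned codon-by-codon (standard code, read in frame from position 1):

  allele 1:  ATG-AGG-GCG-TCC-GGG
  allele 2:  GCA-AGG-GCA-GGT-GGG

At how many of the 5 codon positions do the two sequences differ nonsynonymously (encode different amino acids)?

Codon 1: ATG Met / GCA Ala — nonsynonymous.
Codon 2: AGG Arg / AGG Arg — identical.
Codon 3: GCG Ala / GCA Ala — synonymous.
Codon 4: TCC Ser / GGT Gly — nonsynonymous.
Codon 5: GGG Gly / GGG Gly — identical.
Nonsynonymous differences: 2.

2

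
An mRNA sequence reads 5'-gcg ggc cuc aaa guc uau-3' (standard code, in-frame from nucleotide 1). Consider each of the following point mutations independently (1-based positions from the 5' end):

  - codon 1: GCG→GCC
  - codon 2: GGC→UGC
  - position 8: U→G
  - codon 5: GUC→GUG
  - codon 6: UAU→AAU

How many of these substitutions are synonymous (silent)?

Codon 1: GCG (Ala) → GCC (Ala) — synonymous.
Codon 2: GGC (Gly) → UGC (Cys) — missense.
Codon 3: CUC (Leu) → CGC (Arg) — missense.
Codon 5: GUC (Val) → GUG (Val) — synonymous.
Codon 6: UAU (Tyr) → AAU (Asn) — missense.
Synonymous: 2 of 5.

2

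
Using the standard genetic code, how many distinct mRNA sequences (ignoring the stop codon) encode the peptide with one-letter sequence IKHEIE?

144

Ile: 3 codons.
Lys: 2 codons.
His: 2 codons.
Glu: 2 codons.
Ile: 3 codons.
Glu: 2 codons.
3 × 2 × 2 × 2 × 3 × 2 = 144.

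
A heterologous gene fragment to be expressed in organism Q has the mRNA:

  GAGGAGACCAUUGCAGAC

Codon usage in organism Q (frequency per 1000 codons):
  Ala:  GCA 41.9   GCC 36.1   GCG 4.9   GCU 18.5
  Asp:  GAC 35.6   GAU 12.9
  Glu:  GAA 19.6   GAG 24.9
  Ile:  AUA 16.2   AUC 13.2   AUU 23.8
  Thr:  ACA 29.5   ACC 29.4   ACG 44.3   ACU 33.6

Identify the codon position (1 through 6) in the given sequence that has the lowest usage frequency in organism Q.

4

Codon 1 GAG (Glu): 24.9 per 1000.
Codon 2 GAG (Glu): 24.9 per 1000.
Codon 3 ACC (Thr): 29.4 per 1000.
Codon 4 AUU (Ile): 23.8 per 1000.
Codon 5 GCA (Ala): 41.9 per 1000.
Codon 6 GAC (Asp): 35.6 per 1000.
Lowest frequency is 23.8 at codon 4.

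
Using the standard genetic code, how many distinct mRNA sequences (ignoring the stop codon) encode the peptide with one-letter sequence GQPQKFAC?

2048

Gly: 4 codons.
Gln: 2 codons.
Pro: 4 codons.
Gln: 2 codons.
Lys: 2 codons.
Phe: 2 codons.
Ala: 4 codons.
Cys: 2 codons.
4 × 2 × 4 × 2 × 2 × 2 × 4 × 2 = 2048.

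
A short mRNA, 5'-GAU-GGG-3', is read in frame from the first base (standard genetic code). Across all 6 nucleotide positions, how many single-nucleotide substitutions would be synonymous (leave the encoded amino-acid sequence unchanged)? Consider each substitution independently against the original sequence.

4

Codon 1 (GAU, Asp): 1 synonymous substitution.
Codon 2 (GGG, Gly): 3 synonymous substitutions.
Total: 1 + 3 = 4.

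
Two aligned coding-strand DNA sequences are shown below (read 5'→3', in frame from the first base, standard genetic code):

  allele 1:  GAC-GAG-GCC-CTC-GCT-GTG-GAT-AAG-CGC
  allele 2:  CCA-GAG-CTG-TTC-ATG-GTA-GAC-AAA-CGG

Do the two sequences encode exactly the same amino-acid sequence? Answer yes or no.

Codon 1: GAC Asp / CCA Pro — nonsynonymous.
Codon 2: GAG Glu / GAG Glu — identical.
Codon 3: GCC Ala / CTG Leu — nonsynonymous.
Codon 4: CTC Leu / TTC Phe — nonsynonymous.
Codon 5: GCT Ala / ATG Met — nonsynonymous.
Codon 6: GTG Val / GTA Val — synonymous.
Codon 7: GAT Asp / GAC Asp — synonymous.
Codon 8: AAG Lys / AAA Lys — synonymous.
Codon 9: CGC Arg / CGG Arg — synonymous.
Nonsynonymous differences: 4 → different protein.

no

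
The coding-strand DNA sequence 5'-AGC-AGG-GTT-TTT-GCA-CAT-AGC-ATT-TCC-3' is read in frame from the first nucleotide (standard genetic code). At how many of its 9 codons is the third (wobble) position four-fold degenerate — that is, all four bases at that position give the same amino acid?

3

Codon 1 AGC (Ser): third position 2-fold.
Codon 2 AGG (Arg): third position 2-fold.
Codon 3 GTT (Val): third position 4-fold.
Codon 4 TTT (Phe): third position 2-fold.
Codon 5 GCA (Ala): third position 4-fold.
Codon 6 CAT (His): third position 2-fold.
Codon 7 AGC (Ser): third position 2-fold.
Codon 8 ATT (Ile): third position 3-fold.
Codon 9 TCC (Ser): third position 4-fold.
Four-fold degenerate third positions: 3.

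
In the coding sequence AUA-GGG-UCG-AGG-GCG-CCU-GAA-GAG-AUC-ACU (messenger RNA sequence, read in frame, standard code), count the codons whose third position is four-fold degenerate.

5

Codon 1 AUA (Ile): third position 3-fold.
Codon 2 GGG (Gly): third position 4-fold.
Codon 3 UCG (Ser): third position 4-fold.
Codon 4 AGG (Arg): third position 2-fold.
Codon 5 GCG (Ala): third position 4-fold.
Codon 6 CCU (Pro): third position 4-fold.
Codon 7 GAA (Glu): third position 2-fold.
Codon 8 GAG (Glu): third position 2-fold.
Codon 9 AUC (Ile): third position 3-fold.
Codon 10 ACU (Thr): third position 4-fold.
Four-fold degenerate third positions: 5.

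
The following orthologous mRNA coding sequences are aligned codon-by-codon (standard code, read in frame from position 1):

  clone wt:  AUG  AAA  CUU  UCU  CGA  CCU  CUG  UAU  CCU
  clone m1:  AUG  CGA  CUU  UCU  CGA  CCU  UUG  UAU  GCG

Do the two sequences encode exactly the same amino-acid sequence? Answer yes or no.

Codon 1: AUG Met / AUG Met — identical.
Codon 2: AAA Lys / CGA Arg — nonsynonymous.
Codon 3: CUU Leu / CUU Leu — identical.
Codon 4: UCU Ser / UCU Ser — identical.
Codon 5: CGA Arg / CGA Arg — identical.
Codon 6: CCU Pro / CCU Pro — identical.
Codon 7: CUG Leu / UUG Leu — synonymous.
Codon 8: UAU Tyr / UAU Tyr — identical.
Codon 9: CCU Pro / GCG Ala — nonsynonymous.
Nonsynonymous differences: 2 → different protein.

no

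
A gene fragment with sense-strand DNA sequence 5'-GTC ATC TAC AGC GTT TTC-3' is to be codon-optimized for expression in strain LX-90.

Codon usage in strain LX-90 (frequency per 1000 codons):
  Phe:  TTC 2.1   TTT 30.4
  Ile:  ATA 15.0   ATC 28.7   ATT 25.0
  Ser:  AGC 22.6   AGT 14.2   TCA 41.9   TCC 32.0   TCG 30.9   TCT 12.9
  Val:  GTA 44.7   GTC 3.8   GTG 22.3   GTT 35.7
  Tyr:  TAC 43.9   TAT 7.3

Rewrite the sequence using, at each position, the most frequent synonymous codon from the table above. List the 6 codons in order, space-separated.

Codon 1 (Val): best is GTA at 44.7.
Codon 2 (Ile): best is ATC at 28.7.
Codon 3 (Tyr): best is TAC at 43.9.
Codon 4 (Ser): best is TCA at 41.9.
Codon 5 (Val): best is GTA at 44.7.
Codon 6 (Phe): best is TTT at 30.4.

GTA ATC TAC TCA GTA TTT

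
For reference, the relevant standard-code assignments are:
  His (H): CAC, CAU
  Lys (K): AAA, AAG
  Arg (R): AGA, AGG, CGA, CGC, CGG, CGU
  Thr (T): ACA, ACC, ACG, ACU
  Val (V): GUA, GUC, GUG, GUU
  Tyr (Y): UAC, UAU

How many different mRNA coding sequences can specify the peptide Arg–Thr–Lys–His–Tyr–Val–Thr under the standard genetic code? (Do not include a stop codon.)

3072

Arg: 6 codons.
Thr: 4 codons.
Lys: 2 codons.
His: 2 codons.
Tyr: 2 codons.
Val: 4 codons.
Thr: 4 codons.
6 × 4 × 2 × 2 × 2 × 4 × 4 = 3072.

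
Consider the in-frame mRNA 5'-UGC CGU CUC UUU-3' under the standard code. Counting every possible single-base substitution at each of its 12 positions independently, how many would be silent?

Codon 1 (UGC, Cys): 1 synonymous substitution.
Codon 2 (CGU, Arg): 3 synonymous substitutions.
Codon 3 (CUC, Leu): 3 synonymous substitutions.
Codon 4 (UUU, Phe): 1 synonymous substitution.
Total: 1 + 3 + 3 + 1 = 8.

8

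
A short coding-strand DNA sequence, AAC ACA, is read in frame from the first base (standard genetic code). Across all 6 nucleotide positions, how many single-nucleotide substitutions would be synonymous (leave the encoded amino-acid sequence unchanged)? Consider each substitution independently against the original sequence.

Codon 1 (AAC, Asn): 1 synonymous substitution.
Codon 2 (ACA, Thr): 3 synonymous substitutions.
Total: 1 + 3 = 4.

4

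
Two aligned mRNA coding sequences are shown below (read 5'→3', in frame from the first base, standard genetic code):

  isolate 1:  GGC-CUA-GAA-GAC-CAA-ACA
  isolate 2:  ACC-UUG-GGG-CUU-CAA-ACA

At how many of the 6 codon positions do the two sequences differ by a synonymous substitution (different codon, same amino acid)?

1

Codon 1: GGC Gly / ACC Thr — nonsynonymous.
Codon 2: CUA Leu / UUG Leu — synonymous.
Codon 3: GAA Glu / GGG Gly — nonsynonymous.
Codon 4: GAC Asp / CUU Leu — nonsynonymous.
Codon 5: CAA Gln / CAA Gln — identical.
Codon 6: ACA Thr / ACA Thr — identical.
Synonymous differences: 1.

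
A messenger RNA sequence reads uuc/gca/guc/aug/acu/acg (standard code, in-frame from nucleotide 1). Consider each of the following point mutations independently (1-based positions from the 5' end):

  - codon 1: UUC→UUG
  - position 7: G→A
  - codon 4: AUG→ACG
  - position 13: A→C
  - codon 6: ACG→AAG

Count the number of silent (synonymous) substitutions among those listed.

0

Codon 1: UUC (Phe) → UUG (Leu) — missense.
Codon 3: GUC (Val) → AUC (Ile) — missense.
Codon 4: AUG (Met) → ACG (Thr) — missense.
Codon 5: ACU (Thr) → CCU (Pro) — missense.
Codon 6: ACG (Thr) → AAG (Lys) — missense.
Synonymous: 0 of 5.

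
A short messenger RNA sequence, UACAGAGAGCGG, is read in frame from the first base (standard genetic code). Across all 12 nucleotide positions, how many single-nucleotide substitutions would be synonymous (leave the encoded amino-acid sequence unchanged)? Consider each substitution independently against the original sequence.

Codon 1 (UAC, Tyr): 1 synonymous substitution.
Codon 2 (AGA, Arg): 2 synonymous substitutions.
Codon 3 (GAG, Glu): 1 synonymous substitution.
Codon 4 (CGG, Arg): 4 synonymous substitutions.
Total: 1 + 2 + 1 + 4 = 8.

8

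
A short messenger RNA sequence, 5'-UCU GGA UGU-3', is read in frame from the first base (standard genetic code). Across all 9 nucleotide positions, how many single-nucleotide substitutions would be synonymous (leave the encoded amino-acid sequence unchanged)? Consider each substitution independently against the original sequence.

7

Codon 1 (UCU, Ser): 3 synonymous substitutions.
Codon 2 (GGA, Gly): 3 synonymous substitutions.
Codon 3 (UGU, Cys): 1 synonymous substitution.
Total: 3 + 3 + 1 = 7.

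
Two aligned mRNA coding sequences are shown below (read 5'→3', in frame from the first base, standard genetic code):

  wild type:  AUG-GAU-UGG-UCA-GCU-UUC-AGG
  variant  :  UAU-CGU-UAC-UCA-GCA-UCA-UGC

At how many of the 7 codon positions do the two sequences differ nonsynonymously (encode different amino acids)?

Codon 1: AUG Met / UAU Tyr — nonsynonymous.
Codon 2: GAU Asp / CGU Arg — nonsynonymous.
Codon 3: UGG Trp / UAC Tyr — nonsynonymous.
Codon 4: UCA Ser / UCA Ser — identical.
Codon 5: GCU Ala / GCA Ala — synonymous.
Codon 6: UUC Phe / UCA Ser — nonsynonymous.
Codon 7: AGG Arg / UGC Cys — nonsynonymous.
Nonsynonymous differences: 5.

5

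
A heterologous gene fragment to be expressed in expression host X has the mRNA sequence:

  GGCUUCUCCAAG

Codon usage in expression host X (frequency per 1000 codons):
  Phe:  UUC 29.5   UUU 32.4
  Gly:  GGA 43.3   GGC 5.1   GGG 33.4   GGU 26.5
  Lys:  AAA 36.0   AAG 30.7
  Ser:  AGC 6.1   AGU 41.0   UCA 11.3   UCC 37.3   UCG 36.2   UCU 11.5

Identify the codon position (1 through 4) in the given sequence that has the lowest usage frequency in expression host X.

1

Codon 1 GGC (Gly): 5.1 per 1000.
Codon 2 UUC (Phe): 29.5 per 1000.
Codon 3 UCC (Ser): 37.3 per 1000.
Codon 4 AAG (Lys): 30.7 per 1000.
Lowest frequency is 5.1 at codon 1.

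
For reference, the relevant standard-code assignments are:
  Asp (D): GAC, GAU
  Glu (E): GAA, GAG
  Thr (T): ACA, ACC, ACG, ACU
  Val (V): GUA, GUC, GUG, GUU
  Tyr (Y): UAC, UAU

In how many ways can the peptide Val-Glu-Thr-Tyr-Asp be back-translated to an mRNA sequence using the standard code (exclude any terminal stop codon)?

Val: 4 codons.
Glu: 2 codons.
Thr: 4 codons.
Tyr: 2 codons.
Asp: 2 codons.
4 × 2 × 4 × 2 × 2 = 128.

128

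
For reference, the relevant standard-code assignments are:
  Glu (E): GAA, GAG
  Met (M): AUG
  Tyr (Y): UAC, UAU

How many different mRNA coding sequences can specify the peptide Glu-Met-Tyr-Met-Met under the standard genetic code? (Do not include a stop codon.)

4

Glu: 2 codons.
Met: 1 codon.
Tyr: 2 codons.
Met: 1 codon.
Met: 1 codon.
2 × 1 × 2 × 1 × 1 = 4.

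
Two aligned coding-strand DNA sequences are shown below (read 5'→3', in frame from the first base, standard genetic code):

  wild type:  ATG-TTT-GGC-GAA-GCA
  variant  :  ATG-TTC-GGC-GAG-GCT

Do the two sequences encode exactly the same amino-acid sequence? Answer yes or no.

Codon 1: ATG Met / ATG Met — identical.
Codon 2: TTT Phe / TTC Phe — synonymous.
Codon 3: GGC Gly / GGC Gly — identical.
Codon 4: GAA Glu / GAG Glu — synonymous.
Codon 5: GCA Ala / GCT Ala — synonymous.
Nonsynonymous differences: 0 → same protein.

yes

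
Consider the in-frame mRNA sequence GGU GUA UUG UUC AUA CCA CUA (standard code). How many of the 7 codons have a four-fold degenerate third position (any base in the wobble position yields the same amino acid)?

Codon 1 GGU (Gly): third position 4-fold.
Codon 2 GUA (Val): third position 4-fold.
Codon 3 UUG (Leu): third position 2-fold.
Codon 4 UUC (Phe): third position 2-fold.
Codon 5 AUA (Ile): third position 3-fold.
Codon 6 CCA (Pro): third position 4-fold.
Codon 7 CUA (Leu): third position 4-fold.
Four-fold degenerate third positions: 4.

4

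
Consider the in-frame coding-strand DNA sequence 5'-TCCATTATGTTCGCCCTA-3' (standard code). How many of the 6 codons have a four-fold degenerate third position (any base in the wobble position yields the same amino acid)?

Codon 1 TCC (Ser): third position 4-fold.
Codon 2 ATT (Ile): third position 3-fold.
Codon 3 ATG (Met): third position 1-fold.
Codon 4 TTC (Phe): third position 2-fold.
Codon 5 GCC (Ala): third position 4-fold.
Codon 6 CTA (Leu): third position 4-fold.
Four-fold degenerate third positions: 3.

3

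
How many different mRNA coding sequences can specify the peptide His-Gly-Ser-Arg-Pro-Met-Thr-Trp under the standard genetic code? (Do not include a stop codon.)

His: 2 codons.
Gly: 4 codons.
Ser: 6 codons.
Arg: 6 codons.
Pro: 4 codons.
Met: 1 codon.
Thr: 4 codons.
Trp: 1 codon.
2 × 4 × 6 × 6 × 4 × 1 × 4 × 1 = 4608.

4608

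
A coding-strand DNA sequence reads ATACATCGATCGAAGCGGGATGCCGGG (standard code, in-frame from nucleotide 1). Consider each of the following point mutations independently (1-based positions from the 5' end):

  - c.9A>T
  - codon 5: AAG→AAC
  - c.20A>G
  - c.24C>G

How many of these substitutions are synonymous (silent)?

Codon 3: CGA (Arg) → CGT (Arg) — synonymous.
Codon 5: AAG (Lys) → AAC (Asn) — missense.
Codon 7: GAT (Asp) → GGT (Gly) — missense.
Codon 8: GCC (Ala) → GCG (Ala) — synonymous.
Synonymous: 2 of 4.

2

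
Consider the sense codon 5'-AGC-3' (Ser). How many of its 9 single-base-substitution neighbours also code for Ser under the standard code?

Position 1: none → 0 synonymous.
Position 2: none → 0 synonymous.
Position 3: AGU → 1 synonymous.
Total: 0 + 0 + 1 = 1.

1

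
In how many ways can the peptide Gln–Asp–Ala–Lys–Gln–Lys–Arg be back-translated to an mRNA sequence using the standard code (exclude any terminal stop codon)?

Gln: 2 codons.
Asp: 2 codons.
Ala: 4 codons.
Lys: 2 codons.
Gln: 2 codons.
Lys: 2 codons.
Arg: 6 codons.
2 × 2 × 4 × 2 × 2 × 2 × 6 = 768.

768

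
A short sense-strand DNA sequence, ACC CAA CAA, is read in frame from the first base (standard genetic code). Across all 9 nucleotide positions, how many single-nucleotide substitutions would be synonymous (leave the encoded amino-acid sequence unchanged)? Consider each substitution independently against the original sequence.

Codon 1 (ACC, Thr): 3 synonymous substitutions.
Codon 2 (CAA, Gln): 1 synonymous substitution.
Codon 3 (CAA, Gln): 1 synonymous substitution.
Total: 3 + 1 + 1 = 5.

5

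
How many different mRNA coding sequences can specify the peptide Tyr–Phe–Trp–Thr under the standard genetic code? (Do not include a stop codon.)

Tyr: 2 codons.
Phe: 2 codons.
Trp: 1 codon.
Thr: 4 codons.
2 × 2 × 1 × 4 = 16.

16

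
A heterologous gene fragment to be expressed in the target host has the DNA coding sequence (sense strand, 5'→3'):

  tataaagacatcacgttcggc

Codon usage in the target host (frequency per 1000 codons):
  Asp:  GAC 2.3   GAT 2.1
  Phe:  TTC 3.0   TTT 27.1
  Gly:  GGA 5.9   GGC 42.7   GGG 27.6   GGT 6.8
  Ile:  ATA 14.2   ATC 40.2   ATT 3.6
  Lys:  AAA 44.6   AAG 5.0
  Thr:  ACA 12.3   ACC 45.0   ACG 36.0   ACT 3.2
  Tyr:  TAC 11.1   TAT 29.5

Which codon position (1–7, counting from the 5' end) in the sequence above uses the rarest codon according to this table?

Codon 1 TAT (Tyr): 29.5 per 1000.
Codon 2 AAA (Lys): 44.6 per 1000.
Codon 3 GAC (Asp): 2.3 per 1000.
Codon 4 ATC (Ile): 40.2 per 1000.
Codon 5 ACG (Thr): 36.0 per 1000.
Codon 6 TTC (Phe): 3.0 per 1000.
Codon 7 GGC (Gly): 42.7 per 1000.
Lowest frequency is 2.3 at codon 3.

3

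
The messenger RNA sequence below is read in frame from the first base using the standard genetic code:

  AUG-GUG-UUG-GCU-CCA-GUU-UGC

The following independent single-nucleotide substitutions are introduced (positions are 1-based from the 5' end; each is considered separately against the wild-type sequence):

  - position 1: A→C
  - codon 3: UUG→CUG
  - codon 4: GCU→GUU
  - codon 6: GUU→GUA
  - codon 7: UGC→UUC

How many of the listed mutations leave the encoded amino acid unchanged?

Codon 1: AUG (Met) → CUG (Leu) — missense.
Codon 3: UUG (Leu) → CUG (Leu) — synonymous.
Codon 4: GCU (Ala) → GUU (Val) — missense.
Codon 6: GUU (Val) → GUA (Val) — synonymous.
Codon 7: UGC (Cys) → UUC (Phe) — missense.
Synonymous: 2 of 5.

2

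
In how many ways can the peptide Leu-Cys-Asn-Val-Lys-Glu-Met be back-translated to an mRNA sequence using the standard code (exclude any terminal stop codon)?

384

Leu: 6 codons.
Cys: 2 codons.
Asn: 2 codons.
Val: 4 codons.
Lys: 2 codons.
Glu: 2 codons.
Met: 1 codon.
6 × 2 × 2 × 4 × 2 × 2 × 1 = 384.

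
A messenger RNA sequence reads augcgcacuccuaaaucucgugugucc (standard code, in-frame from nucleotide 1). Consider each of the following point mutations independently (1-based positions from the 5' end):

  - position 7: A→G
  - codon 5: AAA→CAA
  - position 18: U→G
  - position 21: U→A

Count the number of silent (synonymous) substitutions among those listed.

2

Codon 3: ACU (Thr) → GCU (Ala) — missense.
Codon 5: AAA (Lys) → CAA (Gln) — missense.
Codon 6: UCU (Ser) → UCG (Ser) — synonymous.
Codon 7: CGU (Arg) → CGA (Arg) — synonymous.
Synonymous: 2 of 4.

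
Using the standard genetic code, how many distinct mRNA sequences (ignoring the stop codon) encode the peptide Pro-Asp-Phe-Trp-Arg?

Pro: 4 codons.
Asp: 2 codons.
Phe: 2 codons.
Trp: 1 codon.
Arg: 6 codons.
4 × 2 × 2 × 1 × 6 = 96.

96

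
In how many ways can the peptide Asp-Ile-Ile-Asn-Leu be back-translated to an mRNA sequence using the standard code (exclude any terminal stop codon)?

Asp: 2 codons.
Ile: 3 codons.
Ile: 3 codons.
Asn: 2 codons.
Leu: 6 codons.
2 × 3 × 3 × 2 × 6 = 216.

216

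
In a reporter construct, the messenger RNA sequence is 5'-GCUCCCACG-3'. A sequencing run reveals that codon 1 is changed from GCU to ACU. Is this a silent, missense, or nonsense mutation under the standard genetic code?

Position 1 falls in codon 1: GCU → Ala.
After the substitution the codon is ACU → Thr.
Ala ≠ Thr, so this is a missense mutation.

missense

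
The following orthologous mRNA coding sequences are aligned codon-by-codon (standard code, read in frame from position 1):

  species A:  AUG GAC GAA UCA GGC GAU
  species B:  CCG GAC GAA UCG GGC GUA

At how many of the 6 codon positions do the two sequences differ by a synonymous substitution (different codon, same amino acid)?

1

Codon 1: AUG Met / CCG Pro — nonsynonymous.
Codon 2: GAC Asp / GAC Asp — identical.
Codon 3: GAA Glu / GAA Glu — identical.
Codon 4: UCA Ser / UCG Ser — synonymous.
Codon 5: GGC Gly / GGC Gly — identical.
Codon 6: GAU Asp / GUA Val — nonsynonymous.
Synonymous differences: 1.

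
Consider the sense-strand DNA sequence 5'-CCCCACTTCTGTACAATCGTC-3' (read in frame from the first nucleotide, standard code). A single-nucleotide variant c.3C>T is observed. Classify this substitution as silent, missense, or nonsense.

silent

Position 3 falls in codon 1: CCC → Pro.
After the substitution the codon is CCT → Pro.
Both encode Pro, so the change is synonymous.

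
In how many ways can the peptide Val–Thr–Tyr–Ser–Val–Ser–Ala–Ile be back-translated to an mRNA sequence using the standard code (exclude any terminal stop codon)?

Val: 4 codons.
Thr: 4 codons.
Tyr: 2 codons.
Ser: 6 codons.
Val: 4 codons.
Ser: 6 codons.
Ala: 4 codons.
Ile: 3 codons.
4 × 4 × 2 × 6 × 4 × 6 × 4 × 3 = 55296.

55296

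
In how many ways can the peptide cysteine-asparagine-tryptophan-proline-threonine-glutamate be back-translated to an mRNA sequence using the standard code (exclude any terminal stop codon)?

128

Cys: 2 codons.
Asn: 2 codons.
Trp: 1 codon.
Pro: 4 codons.
Thr: 4 codons.
Glu: 2 codons.
2 × 2 × 1 × 4 × 4 × 2 = 128.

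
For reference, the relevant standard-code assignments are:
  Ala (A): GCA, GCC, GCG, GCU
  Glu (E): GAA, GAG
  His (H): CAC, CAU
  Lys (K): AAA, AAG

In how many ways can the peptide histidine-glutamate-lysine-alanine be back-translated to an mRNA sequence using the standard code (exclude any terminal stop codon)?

32

His: 2 codons.
Glu: 2 codons.
Lys: 2 codons.
Ala: 4 codons.
2 × 2 × 2 × 4 = 32.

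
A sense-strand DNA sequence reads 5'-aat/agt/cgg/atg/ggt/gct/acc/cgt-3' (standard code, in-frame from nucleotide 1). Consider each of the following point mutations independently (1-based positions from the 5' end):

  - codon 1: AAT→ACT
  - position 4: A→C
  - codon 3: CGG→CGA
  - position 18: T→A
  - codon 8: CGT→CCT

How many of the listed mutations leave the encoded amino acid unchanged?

2

Codon 1: AAT (Asn) → ACT (Thr) — missense.
Codon 2: AGT (Ser) → CGT (Arg) — missense.
Codon 3: CGG (Arg) → CGA (Arg) — synonymous.
Codon 6: GCT (Ala) → GCA (Ala) — synonymous.
Codon 8: CGT (Arg) → CCT (Pro) — missense.
Synonymous: 2 of 5.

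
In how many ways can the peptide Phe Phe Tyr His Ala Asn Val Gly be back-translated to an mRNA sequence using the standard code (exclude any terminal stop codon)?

2048

Phe: 2 codons.
Phe: 2 codons.
Tyr: 2 codons.
His: 2 codons.
Ala: 4 codons.
Asn: 2 codons.
Val: 4 codons.
Gly: 4 codons.
2 × 2 × 2 × 2 × 4 × 2 × 4 × 4 = 2048.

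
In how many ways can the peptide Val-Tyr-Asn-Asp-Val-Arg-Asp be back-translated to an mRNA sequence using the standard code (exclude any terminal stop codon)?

Val: 4 codons.
Tyr: 2 codons.
Asn: 2 codons.
Asp: 2 codons.
Val: 4 codons.
Arg: 6 codons.
Asp: 2 codons.
4 × 2 × 2 × 2 × 4 × 6 × 2 = 1536.

1536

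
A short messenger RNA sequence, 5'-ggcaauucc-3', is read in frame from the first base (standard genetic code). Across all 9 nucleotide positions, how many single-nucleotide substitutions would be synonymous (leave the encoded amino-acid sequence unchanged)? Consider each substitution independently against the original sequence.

7

Codon 1 (GGC, Gly): 3 synonymous substitutions.
Codon 2 (AAU, Asn): 1 synonymous substitution.
Codon 3 (UCC, Ser): 3 synonymous substitutions.
Total: 3 + 1 + 3 = 7.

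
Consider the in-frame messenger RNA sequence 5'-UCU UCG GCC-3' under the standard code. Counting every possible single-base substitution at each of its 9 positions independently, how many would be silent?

Codon 1 (UCU, Ser): 3 synonymous substitutions.
Codon 2 (UCG, Ser): 3 synonymous substitutions.
Codon 3 (GCC, Ala): 3 synonymous substitutions.
Total: 3 + 3 + 3 = 9.

9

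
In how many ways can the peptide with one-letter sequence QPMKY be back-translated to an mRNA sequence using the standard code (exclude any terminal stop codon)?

32

Gln: 2 codons.
Pro: 4 codons.
Met: 1 codon.
Lys: 2 codons.
Tyr: 2 codons.
2 × 4 × 1 × 2 × 2 = 32.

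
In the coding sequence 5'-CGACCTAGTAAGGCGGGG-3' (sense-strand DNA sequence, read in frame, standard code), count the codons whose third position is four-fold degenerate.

4

Codon 1 CGA (Arg): third position 4-fold.
Codon 2 CCT (Pro): third position 4-fold.
Codon 3 AGT (Ser): third position 2-fold.
Codon 4 AAG (Lys): third position 2-fold.
Codon 5 GCG (Ala): third position 4-fold.
Codon 6 GGG (Gly): third position 4-fold.
Four-fold degenerate third positions: 4.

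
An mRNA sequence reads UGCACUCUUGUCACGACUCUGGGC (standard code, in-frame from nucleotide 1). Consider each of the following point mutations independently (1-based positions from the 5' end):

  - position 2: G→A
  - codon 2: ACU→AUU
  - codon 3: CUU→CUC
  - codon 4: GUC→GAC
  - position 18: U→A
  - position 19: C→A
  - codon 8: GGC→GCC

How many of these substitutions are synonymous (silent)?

2

Codon 1: UGC (Cys) → UAC (Tyr) — missense.
Codon 2: ACU (Thr) → AUU (Ile) — missense.
Codon 3: CUU (Leu) → CUC (Leu) — synonymous.
Codon 4: GUC (Val) → GAC (Asp) — missense.
Codon 6: ACU (Thr) → ACA (Thr) — synonymous.
Codon 7: CUG (Leu) → AUG (Met) — missense.
Codon 8: GGC (Gly) → GCC (Ala) — missense.
Synonymous: 2 of 7.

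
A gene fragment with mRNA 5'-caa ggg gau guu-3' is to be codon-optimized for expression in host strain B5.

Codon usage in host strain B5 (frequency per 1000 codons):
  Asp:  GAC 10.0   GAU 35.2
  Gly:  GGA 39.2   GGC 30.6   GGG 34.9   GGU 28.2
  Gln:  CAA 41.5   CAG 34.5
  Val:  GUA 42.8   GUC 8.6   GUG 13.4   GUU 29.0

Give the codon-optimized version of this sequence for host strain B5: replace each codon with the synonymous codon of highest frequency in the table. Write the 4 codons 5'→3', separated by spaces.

Codon 1 (Gln): best is CAA at 41.5.
Codon 2 (Gly): best is GGA at 39.2.
Codon 3 (Asp): best is GAU at 35.2.
Codon 4 (Val): best is GUA at 42.8.

CAA GGA GAU GUA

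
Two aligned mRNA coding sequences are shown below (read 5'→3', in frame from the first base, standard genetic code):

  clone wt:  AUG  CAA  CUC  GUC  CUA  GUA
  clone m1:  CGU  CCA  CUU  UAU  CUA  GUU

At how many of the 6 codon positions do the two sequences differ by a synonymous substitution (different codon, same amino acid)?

2

Codon 1: AUG Met / CGU Arg — nonsynonymous.
Codon 2: CAA Gln / CCA Pro — nonsynonymous.
Codon 3: CUC Leu / CUU Leu — synonymous.
Codon 4: GUC Val / UAU Tyr — nonsynonymous.
Codon 5: CUA Leu / CUA Leu — identical.
Codon 6: GUA Val / GUU Val — synonymous.
Synonymous differences: 2.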